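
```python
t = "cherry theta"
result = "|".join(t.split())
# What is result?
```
Trace:
  t='cherry theta'
  t='cherry theta', result='cherry|theta'

Final answer: 'cherry|theta'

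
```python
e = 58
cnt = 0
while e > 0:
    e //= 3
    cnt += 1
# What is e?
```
Trace:
  e=58
  e=58, cnt=0
  e=19, cnt=1
  e=6, cnt=2
  e=2, cnt=3
  e=0, cnt=4

Final answer: 0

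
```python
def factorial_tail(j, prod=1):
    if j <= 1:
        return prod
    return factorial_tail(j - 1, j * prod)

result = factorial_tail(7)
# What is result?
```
Call trace:
factorial_tail(j=7, prod=1)
  factorial_tail(j=6, prod=7)
    factorial_tail(j=5, prod=42)
      factorial_tail(j=4, prod=210)
        factorial_tail(j=3, prod=840)
          factorial_tail(j=2, prod=2520)
            factorial_tail(j=1, prod=5040)
            -> return 5040
          -> return 5040
        -> return 5040
      -> return 5040
    -> return 5040
  -> return 5040
-> return 5040

Final answer: 5040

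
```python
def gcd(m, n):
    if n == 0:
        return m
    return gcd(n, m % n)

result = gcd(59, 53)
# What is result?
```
Call trace:
gcd(m=59, n=53)
  gcd(m=53, n=6)
    gcd(m=6, n=5)
      gcd(m=5, n=1)
        gcd(m=1, n=0)
        -> return 1
      -> return 1
    -> return 1
  -> return 1
-> return 1

Final answer: 1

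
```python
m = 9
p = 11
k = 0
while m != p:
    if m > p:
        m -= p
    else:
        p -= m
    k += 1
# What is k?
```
Trace:
  m=9
  m=9, p=11
  m=9, p=11, k=0
  m=9, p=2, k=1
  m=7, p=2, k=2
  m=5, p=2, k=3
  m=3, p=2, k=4
  m=1, p=2, k=5
  m=1, p=1, k=6

Final answer: 6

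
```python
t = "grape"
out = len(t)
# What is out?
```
Trace:
  t='grape'
  t='grape', out=5

Final answer: 5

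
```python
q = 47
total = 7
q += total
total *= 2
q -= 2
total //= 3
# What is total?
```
Trace:
  q=47
  q=47, total=7
  q=54, total=7
  q=54, total=14
  q=52, total=14
  q=52, total=4

Final answer: 4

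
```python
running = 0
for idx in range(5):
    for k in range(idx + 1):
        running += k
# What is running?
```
Trace:
  running=0
  running=0, idx=0, k=0
  running=0, idx=1, k=0
  running=1, idx=1, k=1
  running=1, idx=2, k=0
  running=2, idx=2, k=1
  running=4, idx=2, k=2
  running=4, idx=3, k=0
  running=5, idx=3, k=1
  running=7, idx=3, k=2
  running=10, idx=3, k=3
  running=10, idx=4, k=0
  running=11, idx=4, k=1
  running=13, idx=4, k=2
  running=16, idx=4, k=3
  running=20, idx=4, k=4

Final answer: 20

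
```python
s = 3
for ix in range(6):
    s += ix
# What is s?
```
Trace:
  s=3
  s=3, ix=0
  s=4, ix=1
  s=6, ix=2
  s=9, ix=3
  s=13, ix=4
  s=18, ix=5

Final answer: 18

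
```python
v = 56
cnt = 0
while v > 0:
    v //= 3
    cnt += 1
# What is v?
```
Trace:
  v=56
  v=56, cnt=0
  v=18, cnt=1
  v=6, cnt=2
  v=2, cnt=3
  v=0, cnt=4

Final answer: 0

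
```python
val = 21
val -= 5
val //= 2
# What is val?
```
Trace:
  val=21
  val=16
  val=8

Final answer: 8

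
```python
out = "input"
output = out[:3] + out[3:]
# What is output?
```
Trace:
  out='input'
  out='input', output='input'

Final answer: 'input'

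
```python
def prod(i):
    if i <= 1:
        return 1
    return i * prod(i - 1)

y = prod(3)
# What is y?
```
Call trace:
prod(i=3)
  prod(i=2)
    prod(i=1)
    -> return 1
  -> return 2
-> return 6

Final answer: 6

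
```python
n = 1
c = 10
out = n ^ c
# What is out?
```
Trace:
  n=1
  n=1, c=10
  n=1, c=10, out=11

Final answer: 11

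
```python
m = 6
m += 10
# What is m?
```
Trace:
  m=6
  m=16

Final answer: 16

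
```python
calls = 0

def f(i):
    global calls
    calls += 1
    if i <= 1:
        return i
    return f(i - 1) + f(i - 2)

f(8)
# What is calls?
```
Call trace (a repeated sub-call is expanded the first time; later identical calls just restate its return value):
f(i=8)
  f(i=7)
    f(i=6)
      f(i=5)
        f(i=4)
          f(i=3)
            f(i=2)
              f(i=1)
              -> return 1
              f(i=0)
              -> return 0
            -> return 1
            f(i=1)
            -> return 1
          -> return 2
          f(i=2) -> return 1  (same call as traced above)
        -> return 3
        f(i=3) -> return 2  (same call as traced above)
      -> return 5
      f(i=4) -> return 3  (same call as traced above)
    -> return 8
    f(i=5) -> return 5  (same call as traced above)
  -> return 13
  f(i=6) -> return 8  (same call as traced above)
-> return 21

calls is incremented once per call, so count the calls in each subtree. Let C(i) = number of calls made by f(i).
C(0) = C(1) = 1 (base case, no recursion); C(i) = 1 + C(i - 1) + C(i - 2) otherwise.
C(2) = 1 + C(1) + C(0) = 1 + 1 + 1 = 3
C(3) = 1 + C(2) + C(1) = 1 + 3 + 1 = 5
C(4) = 1 + C(3) + C(2) = 1 + 5 + 3 = 9
C(5) = 1 + C(4) + C(3) = 1 + 9 + 5 = 15
C(6) = 1 + C(5) + C(4) = 1 + 15 + 9 = 25
C(7) = 1 + C(6) + C(5) = 1 + 25 + 15 = 41
C(8) = 1 + C(7) + C(6) = 1 + 41 + 25 = 67
calls = C(8) = 67

Final answer: 67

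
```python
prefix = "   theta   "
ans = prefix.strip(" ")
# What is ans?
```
Trace:
  prefix='   theta   '
  prefix='   theta   ', ans='theta'

Final answer: 'theta'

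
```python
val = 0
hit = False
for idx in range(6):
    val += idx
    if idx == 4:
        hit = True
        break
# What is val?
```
Trace:
  val=0
  val=0, hit=False
  val=0, hit=False, idx=0
  val=1, hit=False, idx=1
  val=3, hit=False, idx=2
  val=6, hit=False, idx=3
  val=10, hit=True, idx=4

Final answer: 10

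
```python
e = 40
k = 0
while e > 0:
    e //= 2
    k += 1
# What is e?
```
Trace:
  e=40
  e=40, k=0
  e=20, k=1
  e=10, k=2
  e=5, k=3
  e=2, k=4
  e=1, k=5
  e=0, k=6

Final answer: 0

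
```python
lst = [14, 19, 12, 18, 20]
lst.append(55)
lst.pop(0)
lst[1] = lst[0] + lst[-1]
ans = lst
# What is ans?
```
Trace:
  lst=[14, 19, 12, 18, 20]
  lst=[14, 19, 12, 18, 20, 55]
  lst=[19, 12, 18, 20, 55]
  lst=[19, 74, 18, 20, 55]
  lst=[19, 74, 18, 20, 55], ans=[19, 74, 18, 20, 55]

Final answer: [19, 74, 18, 20, 55]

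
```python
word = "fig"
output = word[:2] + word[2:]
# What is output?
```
Trace:
  word='fig'
  word='fig', output='fig'

Final answer: 'fig'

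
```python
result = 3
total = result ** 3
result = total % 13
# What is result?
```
Trace:
  result=3
  result=3, total=27
  result=1, total=27

Final answer: 1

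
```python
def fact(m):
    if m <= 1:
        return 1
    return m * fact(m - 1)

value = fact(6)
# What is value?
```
Call trace:
fact(m=6)
  fact(m=5)
    fact(m=4)
      fact(m=3)
        fact(m=2)
          fact(m=1)
          -> return 1
        -> return 2
      -> return 6
    -> return 24
  -> return 120
-> return 720

Final answer: 720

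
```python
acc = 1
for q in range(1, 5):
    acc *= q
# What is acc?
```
Trace:
  acc=1
  acc=1, q=1
  acc=2, q=2
  acc=6, q=3
  acc=24, q=4

Final answer: 24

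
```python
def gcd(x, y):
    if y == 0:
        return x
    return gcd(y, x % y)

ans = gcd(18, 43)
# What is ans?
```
Call trace:
gcd(x=18, y=43)
  gcd(x=43, y=18)
    gcd(x=18, y=7)
      gcd(x=7, y=4)
        gcd(x=4, y=3)
          gcd(x=3, y=1)
            gcd(x=1, y=0)
            -> return 1
          -> return 1
        -> return 1
      -> return 1
    -> return 1
  -> return 1
-> return 1

Final answer: 1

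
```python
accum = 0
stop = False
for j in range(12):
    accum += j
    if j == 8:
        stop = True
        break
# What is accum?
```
Trace:
  accum=0
  accum=0, stop=False
  accum=0, stop=False, j=0
  accum=1, stop=False, j=1
  accum=3, stop=False, j=2
  accum=6, stop=False, j=3
  accum=10, stop=False, j=4
  accum=15, stop=False, j=5
  accum=21, stop=False, j=6
  accum=28, stop=False, j=7
  accum=36, stop=True, j=8

Final answer: 36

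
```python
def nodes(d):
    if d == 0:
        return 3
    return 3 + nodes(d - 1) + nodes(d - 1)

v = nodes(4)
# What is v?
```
Call trace (a repeated sub-call is expanded the first time; later identical calls just restate its return value):
nodes(d=4)
  nodes(d=3)
    nodes(d=2)
      nodes(d=1)
        nodes(d=0)
        -> return 3
        nodes(d=0)
        -> return 3
      -> return 9
      nodes(d=1) -> return 9  (same call as traced above)
    -> return 21
    nodes(d=2) -> return 21  (same call as traced above)
  -> return 45
  nodes(d=3) -> return 45  (same call as traced above)
-> return 93

Final answer: 93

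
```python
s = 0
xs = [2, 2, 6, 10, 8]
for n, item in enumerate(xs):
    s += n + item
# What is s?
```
Trace:
  s=0
  s=2, n=0, item=2
  s=5, n=1, item=2
  s=13, n=2, item=6
  s=26, n=3, item=10
  s=38, n=4, item=8

Final answer: 38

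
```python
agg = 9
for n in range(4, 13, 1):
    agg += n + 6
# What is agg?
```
Trace:
  agg=9
  agg=19, n=4
  agg=30, n=5
  agg=42, n=6
  agg=55, n=7
  agg=69, n=8
  agg=84, n=9
  agg=100, n=10
  agg=117, n=11
  agg=135, n=12

Final answer: 135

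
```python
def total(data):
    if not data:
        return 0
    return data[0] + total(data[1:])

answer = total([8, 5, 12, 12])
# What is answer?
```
Call trace:
total(data=[8, 5, 12, 12])
  total(data=[5, 12, 12])
    total(data=[12, 12])
      total(data=[12])
        total(data=[])
        -> return 0
      -> return 12
    -> return 24
  -> return 29
-> return 37

Final answer: 37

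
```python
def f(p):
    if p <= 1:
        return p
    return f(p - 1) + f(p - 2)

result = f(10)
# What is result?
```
Call trace (a repeated sub-call is expanded the first time; later identical calls just restate its return value):
f(p=10)
  f(p=9)
    f(p=8)
      f(p=7)
        f(p=6)
          f(p=5)
            f(p=4)
              f(p=3)
                f(p=2)
                  f(p=1)
                  -> return 1
                  f(p=0)
                  -> return 0
                -> return 1
                f(p=1)
                -> return 1
              -> return 2
              f(p=2) -> return 1  (same call as traced above)
            -> return 3
            f(p=3) -> return 2  (same call as traced above)
          -> return 5
          f(p=4) -> return 3  (same call as traced above)
        -> return 8
        f(p=5) -> return 5  (same call as traced above)
      -> return 13
      f(p=6) -> return 8  (same call as traced above)
    -> return 21
    f(p=7) -> return 13  (same call as traced above)
  -> return 34
  f(p=8) -> return 21  (same call as traced above)
-> return 55

Final answer: 55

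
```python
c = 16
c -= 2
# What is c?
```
Trace:
  c=16
  c=14

Final answer: 14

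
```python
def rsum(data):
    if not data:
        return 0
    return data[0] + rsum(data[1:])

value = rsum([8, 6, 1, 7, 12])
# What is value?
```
Call trace:
rsum(data=[8, 6, 1, 7, 12])
  rsum(data=[6, 1, 7, 12])
    rsum(data=[1, 7, 12])
      rsum(data=[7, 12])
        rsum(data=[12])
          rsum(data=[])
          -> return 0
        -> return 12
      -> return 19
    -> return 20
  -> return 26
-> return 34

Final answer: 34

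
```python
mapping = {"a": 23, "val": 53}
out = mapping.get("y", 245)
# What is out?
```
Trace:
  mapping={'a': 23, 'val': 53}
  mapping={'a': 23, 'val': 53}, out=245

Final answer: 245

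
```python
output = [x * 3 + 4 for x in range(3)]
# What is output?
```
Trace:
  x=0
  x=1
  x=2
  output=[4, 7, 10]

Final answer: [4, 7, 10]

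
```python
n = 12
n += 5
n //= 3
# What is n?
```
Trace:
  n=12
  n=17
  n=5

Final answer: 5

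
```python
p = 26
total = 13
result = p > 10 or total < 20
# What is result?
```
Trace:
  p=26
  p=26, total=13
  p=26, total=13, result=True

Final answer: True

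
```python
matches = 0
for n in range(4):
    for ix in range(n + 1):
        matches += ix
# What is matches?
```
Trace:
  matches=0
  matches=0, n=0, ix=0
  matches=0, n=1, ix=0
  matches=1, n=1, ix=1
  matches=1, n=2, ix=0
  matches=2, n=2, ix=1
  matches=4, n=2, ix=2
  matches=4, n=3, ix=0
  matches=5, n=3, ix=1
  matches=7, n=3, ix=2
  matches=10, n=3, ix=3

Final answer: 10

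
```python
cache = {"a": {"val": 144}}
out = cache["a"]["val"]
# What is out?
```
Trace:
  cache={'a': {'val': 144}}
  cache={'a': {'val': 144}}, out=144

Final answer: 144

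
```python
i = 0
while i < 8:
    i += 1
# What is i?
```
Trace:
  i=0
  i=1
  i=2
  i=3
  i=4
  i=5
  i=6
  i=7
  i=8

Final answer: 8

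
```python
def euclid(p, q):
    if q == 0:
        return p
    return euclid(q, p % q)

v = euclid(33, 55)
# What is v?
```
Call trace:
euclid(p=33, q=55)
  euclid(p=55, q=33)
    euclid(p=33, q=22)
      euclid(p=22, q=11)
        euclid(p=11, q=0)
        -> return 11
      -> return 11
    -> return 11
  -> return 11
-> return 11

Final answer: 11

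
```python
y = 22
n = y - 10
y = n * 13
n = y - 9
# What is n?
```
Trace:
  y=22
  y=22, n=12
  y=156, n=12
  y=156, n=147

Final answer: 147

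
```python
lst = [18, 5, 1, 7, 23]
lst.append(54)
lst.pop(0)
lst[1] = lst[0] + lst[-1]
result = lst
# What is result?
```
Trace:
  lst=[18, 5, 1, 7, 23]
  lst=[18, 5, 1, 7, 23, 54]
  lst=[5, 1, 7, 23, 54]
  lst=[5, 59, 7, 23, 54]
  lst=[5, 59, 7, 23, 54], result=[5, 59, 7, 23, 54]

Final answer: [5, 59, 7, 23, 54]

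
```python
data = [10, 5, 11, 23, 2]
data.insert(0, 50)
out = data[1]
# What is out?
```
Trace:
  data=[10, 5, 11, 23, 2]
  data=[50, 10, 5, 11, 23, 2]
  data=[50, 10, 5, 11, 23, 2], out=10

Final answer: 10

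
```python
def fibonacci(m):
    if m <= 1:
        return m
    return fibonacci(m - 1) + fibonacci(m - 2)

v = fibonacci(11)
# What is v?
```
Call trace (a repeated sub-call is expanded the first time; later identical calls just restate its return value):
fibonacci(m=11)
  fibonacci(m=10)
    fibonacci(m=9)
      fibonacci(m=8)
        fibonacci(m=7)
          fibonacci(m=6)
            fibonacci(m=5)
              fibonacci(m=4)
                fibonacci(m=3)
                  fibonacci(m=2)
                    fibonacci(m=1)
                    -> return 1
                    fibonacci(m=0)
                    -> return 0
                  -> return 1
                  fibonacci(m=1)
                  -> return 1
                -> return 2
                fibonacci(m=2) -> return 1  (same call as traced above)
              -> return 3
              fibonacci(m=3) -> return 2  (same call as traced above)
            -> return 5
            fibonacci(m=4) -> return 3  (same call as traced above)
          -> return 8
          fibonacci(m=5) -> return 5  (same call as traced above)
        -> return 13
        fibonacci(m=6) -> return 8  (same call as traced above)
      -> return 21
      fibonacci(m=7) -> return 13  (same call as traced above)
    -> return 34
    fibonacci(m=8) -> return 21  (same call as traced above)
  -> return 55
  fibonacci(m=9) -> return 34  (same call as traced above)
-> return 89

Final answer: 89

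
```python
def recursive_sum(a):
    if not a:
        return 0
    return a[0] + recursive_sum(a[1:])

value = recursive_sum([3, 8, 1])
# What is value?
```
Call trace:
recursive_sum(a=[3, 8, 1])
  recursive_sum(a=[8, 1])
    recursive_sum(a=[1])
      recursive_sum(a=[])
      -> return 0
    -> return 1
  -> return 9
-> return 12

Final answer: 12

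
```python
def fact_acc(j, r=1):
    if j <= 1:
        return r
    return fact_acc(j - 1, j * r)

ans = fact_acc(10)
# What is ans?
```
Call trace:
fact_acc(j=10, r=1)
  fact_acc(j=9, r=10)
    fact_acc(j=8, r=90)
      fact_acc(j=7, r=720)
        fact_acc(j=6, r=5040)
          fact_acc(j=5, r=30240)
            fact_acc(j=4, r=151200)
              fact_acc(j=3, r=604800)
                fact_acc(j=2, r=1814400)
                  fact_acc(j=1, r=3628800)
                  -> return 3628800
                -> return 3628800
              -> return 3628800
            -> return 3628800
          -> return 3628800
        -> return 3628800
      -> return 3628800
    -> return 3628800
  -> return 3628800
-> return 3628800

Final answer: 3628800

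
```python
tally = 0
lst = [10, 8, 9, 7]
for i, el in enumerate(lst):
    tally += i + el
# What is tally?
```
Trace:
  tally=0
  tally=10, i=0, el=10
  tally=19, i=1, el=8
  tally=30, i=2, el=9
  tally=40, i=3, el=7

Final answer: 40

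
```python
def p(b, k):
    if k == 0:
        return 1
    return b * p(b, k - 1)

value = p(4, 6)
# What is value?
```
Call trace:
p(b=4, k=6)
  p(b=4, k=5)
    p(b=4, k=4)
      p(b=4, k=3)
        p(b=4, k=2)
          p(b=4, k=1)
            p(b=4, k=0)
            -> return 1
          -> return 4
        -> return 16
      -> return 64
    -> return 256
  -> return 1024
-> return 4096

Final answer: 4096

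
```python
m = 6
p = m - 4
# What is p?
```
Trace:
  m=6
  m=6, p=2

Final answer: 2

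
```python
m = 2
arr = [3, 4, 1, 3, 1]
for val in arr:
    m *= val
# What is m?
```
Trace:
  m=2
  m=6, val=3
  m=24, val=4
  m=24, val=1
  m=72, val=3
  m=72, val=1

Final answer: 72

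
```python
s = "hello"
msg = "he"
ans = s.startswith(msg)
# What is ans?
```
Trace:
  s='hello'
  s='hello', msg='he'
  s='hello', msg='he', ans=True

Final answer: True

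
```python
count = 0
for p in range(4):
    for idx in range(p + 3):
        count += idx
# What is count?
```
Trace:
  count=0
  count=0, p=0, idx=0
  count=1, p=0, idx=1
  count=3, p=0, idx=2
  count=3, p=1, idx=0
  count=4, p=1, idx=1
  count=6, p=1, idx=2
  count=9, p=1, idx=3
  count=9, p=2, idx=0
  count=10, p=2, idx=1
  count=12, p=2, idx=2
  count=15, p=2, idx=3
  count=19, p=2, idx=4
  count=19, p=3, idx=0
  count=20, p=3, idx=1
  count=22, p=3, idx=2
  count=25, p=3, idx=3
  count=29, p=3, idx=4
  count=34, p=3, idx=5

Final answer: 34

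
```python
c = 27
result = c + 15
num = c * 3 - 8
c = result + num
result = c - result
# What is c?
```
Trace:
  c=27
  c=27, result=42
  c=27, result=42, num=73
  c=115, result=42, num=73
  c=115, result=73, num=73

Final answer: 115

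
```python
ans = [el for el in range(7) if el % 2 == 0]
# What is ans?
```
Trace:
  el=0
  el=1
  el=2
  el=3
  el=4
  el=5
  el=6
  ans=[0, 2, 4, 6]

Final answer: [0, 2, 4, 6]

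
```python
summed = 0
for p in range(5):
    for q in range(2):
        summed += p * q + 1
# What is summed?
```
Trace:
  summed=0
  summed=1, p=0, q=0
  summed=2, p=0, q=1
  summed=3, p=1, q=0
  summed=5, p=1, q=1
  summed=6, p=2, q=0
  summed=9, p=2, q=1
  summed=10, p=3, q=0
  summed=14, p=3, q=1
  summed=15, p=4, q=0
  summed=20, p=4, q=1

Final answer: 20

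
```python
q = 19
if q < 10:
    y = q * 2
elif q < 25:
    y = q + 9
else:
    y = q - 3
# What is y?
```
Trace:
  q=19
  q=19, y=28

Final answer: 28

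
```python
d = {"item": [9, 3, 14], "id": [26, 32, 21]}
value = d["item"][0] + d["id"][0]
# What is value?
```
Trace:
  d={'item': [9, 3, 14], 'id': [26, 32, 21]}
  d={'item': [9, 3, 14], 'id': [26, 32, 21]}, value=35

Final answer: 35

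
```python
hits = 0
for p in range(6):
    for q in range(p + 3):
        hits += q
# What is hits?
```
Trace:
  hits=0
  hits=0, p=0, q=0
  hits=1, p=0, q=1
  hits=3, p=0, q=2
  hits=3, p=1, q=0
  hits=4, p=1, q=1
  hits=6, p=1, q=2
  hits=9, p=1, q=3
  hits=9, p=2, q=0
  hits=10, p=2, q=1
  hits=12, p=2, q=2
  hits=15, p=2, q=3
  hits=19, p=2, q=4
  hits=19, p=3, q=0
  hits=20, p=3, q=1
  hits=22, p=3, q=2
  hits=25, p=3, q=3
  hits=29, p=3, q=4
  hits=34, p=3, q=5
  hits=34, p=4, q=0
  hits=35, p=4, q=1
  hits=37, p=4, q=2
  hits=40, p=4, q=3
  hits=44, p=4, q=4
  hits=49, p=4, q=5
  hits=55, p=4, q=6
  hits=55, p=5, q=0
  hits=56, p=5, q=1
  hits=58, p=5, q=2
  hits=61, p=5, q=3
  hits=65, p=5, q=4
  hits=70, p=5, q=5
  hits=76, p=5, q=6
  hits=83, p=5, q=7

Final answer: 83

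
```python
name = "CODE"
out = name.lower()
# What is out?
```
Trace:
  name='CODE'
  name='CODE', out='code'

Final answer: 'code'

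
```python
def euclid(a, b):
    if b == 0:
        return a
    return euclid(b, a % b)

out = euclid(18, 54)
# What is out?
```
Call trace:
euclid(a=18, b=54)
  euclid(a=54, b=18)
    euclid(a=18, b=0)
    -> return 18
  -> return 18
-> return 18

Final answer: 18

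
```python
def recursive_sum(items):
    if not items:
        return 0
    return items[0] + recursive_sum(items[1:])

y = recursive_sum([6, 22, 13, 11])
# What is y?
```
Call trace:
recursive_sum(items=[6, 22, 13, 11])
  recursive_sum(items=[22, 13, 11])
    recursive_sum(items=[13, 11])
      recursive_sum(items=[11])
        recursive_sum(items=[])
        -> return 0
      -> return 11
    -> return 24
  -> return 46
-> return 52

Final answer: 52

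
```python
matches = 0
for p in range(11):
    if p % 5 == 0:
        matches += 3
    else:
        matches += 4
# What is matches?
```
Trace:
  matches=0
  matches=3, p=0
  matches=7, p=1
  matches=11, p=2
  matches=15, p=3
  matches=19, p=4
  matches=22, p=5
  matches=26, p=6
  matches=30, p=7
  matches=34, p=8
  matches=38, p=9
  matches=41, p=10

Final answer: 41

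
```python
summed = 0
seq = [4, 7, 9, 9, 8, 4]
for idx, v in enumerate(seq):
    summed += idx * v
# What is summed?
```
Trace:
  summed=0
  summed=0, idx=0, v=4
  summed=7, idx=1, v=7
  summed=25, idx=2, v=9
  summed=52, idx=3, v=9
  summed=84, idx=4, v=8
  summed=104, idx=5, v=4

Final answer: 104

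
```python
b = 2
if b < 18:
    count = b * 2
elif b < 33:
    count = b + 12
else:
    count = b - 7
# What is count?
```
Trace:
  b=2
  b=2, count=4

Final answer: 4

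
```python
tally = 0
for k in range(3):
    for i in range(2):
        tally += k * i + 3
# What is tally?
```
Trace:
  tally=0
  tally=3, k=0, i=0
  tally=6, k=0, i=1
  tally=9, k=1, i=0
  tally=13, k=1, i=1
  tally=16, k=2, i=0
  tally=21, k=2, i=1

Final answer: 21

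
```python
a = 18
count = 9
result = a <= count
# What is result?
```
Trace:
  a=18
  a=18, count=9
  a=18, count=9, result=False

Final answer: False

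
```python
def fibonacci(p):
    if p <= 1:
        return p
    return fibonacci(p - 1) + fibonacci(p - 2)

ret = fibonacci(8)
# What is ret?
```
Call trace (a repeated sub-call is expanded the first time; later identical calls just restate its return value):
fibonacci(p=8)
  fibonacci(p=7)
    fibonacci(p=6)
      fibonacci(p=5)
        fibonacci(p=4)
          fibonacci(p=3)
            fibonacci(p=2)
              fibonacci(p=1)
              -> return 1
              fibonacci(p=0)
              -> return 0
            -> return 1
            fibonacci(p=1)
            -> return 1
          -> return 2
          fibonacci(p=2) -> return 1  (same call as traced above)
        -> return 3
        fibonacci(p=3) -> return 2  (same call as traced above)
      -> return 5
      fibonacci(p=4) -> return 3  (same call as traced above)
    -> return 8
    fibonacci(p=5) -> return 5  (same call as traced above)
  -> return 13
  fibonacci(p=6) -> return 8  (same call as traced above)
-> return 21

Final answer: 21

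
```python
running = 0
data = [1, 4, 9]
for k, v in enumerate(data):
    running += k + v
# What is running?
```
Trace:
  running=0
  running=1, k=0, v=1
  running=6, k=1, v=4
  running=17, k=2, v=9

Final answer: 17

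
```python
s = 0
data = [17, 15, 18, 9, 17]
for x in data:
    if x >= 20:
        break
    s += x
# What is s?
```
Trace:
  s=0
  s=17, x=17
  s=32, x=15
  s=50, x=18
  s=59, x=9
  s=76, x=17

Final answer: 76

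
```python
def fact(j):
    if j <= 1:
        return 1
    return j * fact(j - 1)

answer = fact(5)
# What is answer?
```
Call trace:
fact(j=5)
  fact(j=4)
    fact(j=3)
      fact(j=2)
        fact(j=1)
        -> return 1
      -> return 2
    -> return 6
  -> return 24
-> return 120

Final answer: 120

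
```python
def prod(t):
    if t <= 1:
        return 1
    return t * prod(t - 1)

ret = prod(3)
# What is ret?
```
Call trace:
prod(t=3)
  prod(t=2)
    prod(t=1)
    -> return 1
  -> return 2
-> return 6

Final answer: 6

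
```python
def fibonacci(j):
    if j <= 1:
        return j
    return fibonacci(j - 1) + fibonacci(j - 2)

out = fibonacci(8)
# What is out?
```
Call trace (a repeated sub-call is expanded the first time; later identical calls just restate its return value):
fibonacci(j=8)
  fibonacci(j=7)
    fibonacci(j=6)
      fibonacci(j=5)
        fibonacci(j=4)
          fibonacci(j=3)
            fibonacci(j=2)
              fibonacci(j=1)
              -> return 1
              fibonacci(j=0)
              -> return 0
            -> return 1
            fibonacci(j=1)
            -> return 1
          -> return 2
          fibonacci(j=2) -> return 1  (same call as traced above)
        -> return 3
        fibonacci(j=3) -> return 2  (same call as traced above)
      -> return 5
      fibonacci(j=4) -> return 3  (same call as traced above)
    -> return 8
    fibonacci(j=5) -> return 5  (same call as traced above)
  -> return 13
  fibonacci(j=6) -> return 8  (same call as traced above)
-> return 21

Final answer: 21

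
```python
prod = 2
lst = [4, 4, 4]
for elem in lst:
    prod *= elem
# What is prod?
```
Trace:
  prod=2
  prod=8, elem=4
  prod=32, elem=4
  prod=128, elem=4

Final answer: 128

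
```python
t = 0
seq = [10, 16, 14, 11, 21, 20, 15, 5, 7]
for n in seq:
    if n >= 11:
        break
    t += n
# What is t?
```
Trace:
  t=0
  t=10, n=10
  t=10, n=16

Final answer: 10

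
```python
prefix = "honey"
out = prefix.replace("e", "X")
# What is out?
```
Trace:
  prefix='honey'
  prefix='honey', out='honXy'

Final answer: 'honXy'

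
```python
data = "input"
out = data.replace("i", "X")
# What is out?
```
Trace:
  data='input'
  data='input', out='Xnput'

Final answer: 'Xnput'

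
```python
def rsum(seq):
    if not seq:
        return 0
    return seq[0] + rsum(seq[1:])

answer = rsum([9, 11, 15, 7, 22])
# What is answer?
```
Call trace:
rsum(seq=[9, 11, 15, 7, 22])
  rsum(seq=[11, 15, 7, 22])
    rsum(seq=[15, 7, 22])
      rsum(seq=[7, 22])
        rsum(seq=[22])
          rsum(seq=[])
          -> return 0
        -> return 22
      -> return 29
    -> return 44
  -> return 55
-> return 64

Final answer: 64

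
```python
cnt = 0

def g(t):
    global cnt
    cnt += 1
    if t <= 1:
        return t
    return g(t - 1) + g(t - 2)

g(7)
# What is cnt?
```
Call trace (a repeated sub-call is expanded the first time; later identical calls just restate its return value):
g(t=7)
  g(t=6)
    g(t=5)
      g(t=4)
        g(t=3)
          g(t=2)
            g(t=1)
            -> return 1
            g(t=0)
            -> return 0
          -> return 1
          g(t=1)
          -> return 1
        -> return 2
        g(t=2) -> return 1  (same call as traced above)
      -> return 3
      g(t=3) -> return 2  (same call as traced above)
    -> return 5
    g(t=4) -> return 3  (same call as traced above)
  -> return 8
  g(t=5) -> return 5  (same call as traced above)
-> return 13

cnt is incremented once per call, so count the calls in each subtree. Let C(t) = number of calls made by g(t).
C(0) = C(1) = 1 (base case, no recursion); C(t) = 1 + C(t - 1) + C(t - 2) otherwise.
C(2) = 1 + C(1) + C(0) = 1 + 1 + 1 = 3
C(3) = 1 + C(2) + C(1) = 1 + 3 + 1 = 5
C(4) = 1 + C(3) + C(2) = 1 + 5 + 3 = 9
C(5) = 1 + C(4) + C(3) = 1 + 9 + 5 = 15
C(6) = 1 + C(5) + C(4) = 1 + 15 + 9 = 25
C(7) = 1 + C(6) + C(5) = 1 + 25 + 15 = 41
cnt = C(7) = 41

Final answer: 41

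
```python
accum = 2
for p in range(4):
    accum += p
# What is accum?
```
Trace:
  accum=2
  accum=2, p=0
  accum=3, p=1
  accum=5, p=2
  accum=8, p=3

Final answer: 8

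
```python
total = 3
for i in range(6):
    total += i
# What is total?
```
Trace:
  total=3
  total=3, i=0
  total=4, i=1
  total=6, i=2
  total=9, i=3
  total=13, i=4
  total=18, i=5

Final answer: 18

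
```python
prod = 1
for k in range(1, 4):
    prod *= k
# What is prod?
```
Trace:
  prod=1
  prod=1, k=1
  prod=2, k=2
  prod=6, k=3

Final answer: 6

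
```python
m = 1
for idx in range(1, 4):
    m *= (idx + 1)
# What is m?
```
Trace:
  m=1
  m=2, idx=1
  m=6, idx=2
  m=24, idx=3

Final answer: 24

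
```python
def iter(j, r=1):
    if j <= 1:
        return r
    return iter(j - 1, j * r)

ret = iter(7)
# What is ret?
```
Call trace:
iter(j=7, r=1)
  iter(j=6, r=7)
    iter(j=5, r=42)
      iter(j=4, r=210)
        iter(j=3, r=840)
          iter(j=2, r=2520)
            iter(j=1, r=5040)
            -> return 5040
          -> return 5040
        -> return 5040
      -> return 5040
    -> return 5040
  -> return 5040
-> return 5040

Final answer: 5040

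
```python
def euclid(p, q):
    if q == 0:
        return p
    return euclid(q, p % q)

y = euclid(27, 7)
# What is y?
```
Call trace:
euclid(p=27, q=7)
  euclid(p=7, q=6)
    euclid(p=6, q=1)
      euclid(p=1, q=0)
      -> return 1
    -> return 1
  -> return 1
-> return 1

Final answer: 1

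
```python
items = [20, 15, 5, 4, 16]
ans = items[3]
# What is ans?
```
Trace:
  items=[20, 15, 5, 4, 16]
  items=[20, 15, 5, 4, 16], ans=4

Final answer: 4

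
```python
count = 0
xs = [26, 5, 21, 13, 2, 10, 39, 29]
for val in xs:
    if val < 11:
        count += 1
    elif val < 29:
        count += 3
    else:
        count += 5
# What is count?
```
Trace:
  count=0
  count=3, val=26
  count=4, val=5
  count=7, val=21
  count=10, val=13
  count=11, val=2
  count=12, val=10
  count=17, val=39
  count=22, val=29

Final answer: 22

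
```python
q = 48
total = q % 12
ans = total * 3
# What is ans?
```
Trace:
  q=48
  q=48, total=0
  q=48, total=0, ans=0

Final answer: 0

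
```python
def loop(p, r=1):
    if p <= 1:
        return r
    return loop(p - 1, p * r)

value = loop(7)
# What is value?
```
Call trace:
loop(p=7, r=1)
  loop(p=6, r=7)
    loop(p=5, r=42)
      loop(p=4, r=210)
        loop(p=3, r=840)
          loop(p=2, r=2520)
            loop(p=1, r=5040)
            -> return 5040
          -> return 5040
        -> return 5040
      -> return 5040
    -> return 5040
  -> return 5040
-> return 5040

Final answer: 5040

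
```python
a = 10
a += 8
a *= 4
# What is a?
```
Trace:
  a=10
  a=18
  a=72

Final answer: 72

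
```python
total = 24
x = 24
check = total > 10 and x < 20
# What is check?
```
Trace:
  total=24
  total=24, x=24
  total=24, x=24, check=False

Final answer: False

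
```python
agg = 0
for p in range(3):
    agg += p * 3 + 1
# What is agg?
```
Trace:
  agg=0
  agg=1, p=0
  agg=5, p=1
  agg=12, p=2

Final answer: 12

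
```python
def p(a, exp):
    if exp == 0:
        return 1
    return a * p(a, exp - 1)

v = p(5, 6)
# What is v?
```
Call trace:
p(a=5, exp=6)
  p(a=5, exp=5)
    p(a=5, exp=4)
      p(a=5, exp=3)
        p(a=5, exp=2)
          p(a=5, exp=1)
            p(a=5, exp=0)
            -> return 1
          -> return 5
        -> return 25
      -> return 125
    -> return 625
  -> return 3125
-> return 15625

Final answer: 15625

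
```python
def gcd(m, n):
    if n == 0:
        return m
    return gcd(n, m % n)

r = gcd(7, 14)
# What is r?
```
Call trace:
gcd(m=7, n=14)
  gcd(m=14, n=7)
    gcd(m=7, n=0)
    -> return 7
  -> return 7
-> return 7

Final answer: 7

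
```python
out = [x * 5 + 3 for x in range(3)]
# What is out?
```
Trace:
  x=0
  x=1
  x=2
  out=[3, 8, 13]

Final answer: [3, 8, 13]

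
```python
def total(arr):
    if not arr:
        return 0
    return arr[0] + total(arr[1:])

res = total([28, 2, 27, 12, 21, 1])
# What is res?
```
Call trace:
total(arr=[28, 2, 27, 12, 21, 1])
  total(arr=[2, 27, 12, 21, 1])
    total(arr=[27, 12, 21, 1])
      total(arr=[12, 21, 1])
        total(arr=[21, 1])
          total(arr=[1])
            total(arr=[])
            -> return 0
          -> return 1
        -> return 22
      -> return 34
    -> return 61
  -> return 63
-> return 91

Final answer: 91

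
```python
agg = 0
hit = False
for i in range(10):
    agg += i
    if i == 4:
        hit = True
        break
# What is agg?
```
Trace:
  agg=0
  agg=0, hit=False
  agg=0, hit=False, i=0
  agg=1, hit=False, i=1
  agg=3, hit=False, i=2
  agg=6, hit=False, i=3
  agg=10, hit=True, i=4

Final answer: 10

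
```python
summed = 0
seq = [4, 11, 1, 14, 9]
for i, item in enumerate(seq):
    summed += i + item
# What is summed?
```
Trace:
  summed=0
  summed=4, i=0, item=4
  summed=16, i=1, item=11
  summed=19, i=2, item=1
  summed=36, i=3, item=14
  summed=49, i=4, item=9

Final answer: 49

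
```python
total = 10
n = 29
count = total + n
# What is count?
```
Trace:
  total=10
  total=10, n=29
  total=10, n=29, count=39

Final answer: 39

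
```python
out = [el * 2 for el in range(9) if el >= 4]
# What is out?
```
Trace:
  el=0
  el=1
  el=2
  el=3
  el=4
  el=5
  el=6
  el=7
  el=8
  out=[8, 10, 12, 14, 16]

Final answer: [8, 10, 12, 14, 16]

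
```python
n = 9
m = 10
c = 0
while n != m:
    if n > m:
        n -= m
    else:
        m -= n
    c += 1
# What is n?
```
Trace:
  n=9
  n=9, m=10
  n=9, m=10, c=0
  n=9, m=1, c=1
  n=8, m=1, c=2
  n=7, m=1, c=3
  n=6, m=1, c=4
  n=5, m=1, c=5
  n=4, m=1, c=6
  n=3, m=1, c=7
  n=2, m=1, c=8
  n=1, m=1, c=9

Final answer: 1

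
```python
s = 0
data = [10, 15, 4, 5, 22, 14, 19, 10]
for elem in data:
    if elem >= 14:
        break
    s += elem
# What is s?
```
Trace:
  s=0
  s=10, elem=10
  s=10, elem=15

Final answer: 10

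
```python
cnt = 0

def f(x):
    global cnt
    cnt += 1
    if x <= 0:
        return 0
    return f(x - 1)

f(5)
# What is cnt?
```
Call trace:
f(x=5)
  f(x=4)
    f(x=3)
      f(x=2)
        f(x=1)
          f(x=0)
          -> return 0
        -> return 0
      -> return 0
    -> return 0
  -> return 0
-> return 0

cnt is incremented once per call. f is entered once for each x = 5, 4, 3, 2, 1, 0 (the x <= 0 call returns without recursing), i.e. 5 + 1 calls.
cnt = 6

Final answer: 6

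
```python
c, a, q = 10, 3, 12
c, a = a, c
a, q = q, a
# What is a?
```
Trace:
  c=10, a=3, q=12
  c=3, a=10, q=12
  c=3, a=12, q=10

Final answer: 12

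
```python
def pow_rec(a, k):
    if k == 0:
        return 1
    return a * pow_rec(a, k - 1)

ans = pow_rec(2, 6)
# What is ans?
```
Call trace:
pow_rec(a=2, k=6)
  pow_rec(a=2, k=5)
    pow_rec(a=2, k=4)
      pow_rec(a=2, k=3)
        pow_rec(a=2, k=2)
          pow_rec(a=2, k=1)
            pow_rec(a=2, k=0)
            -> return 1
          -> return 2
        -> return 4
      -> return 8
    -> return 16
  -> return 32
-> return 64

Final answer: 64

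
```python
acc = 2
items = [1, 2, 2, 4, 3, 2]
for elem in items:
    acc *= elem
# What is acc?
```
Trace:
  acc=2
  acc=2, elem=1
  acc=4, elem=2
  acc=8, elem=2
  acc=32, elem=4
  acc=96, elem=3
  acc=192, elem=2

Final answer: 192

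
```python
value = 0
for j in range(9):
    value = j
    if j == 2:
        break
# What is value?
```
Trace:
  value=0
  value=0, j=0
  value=1, j=1
  value=2, j=2

Final answer: 2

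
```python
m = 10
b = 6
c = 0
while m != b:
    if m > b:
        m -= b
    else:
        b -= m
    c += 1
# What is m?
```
Trace:
  m=10
  m=10, b=6
  m=10, b=6, c=0
  m=4, b=6, c=1
  m=4, b=2, c=2
  m=2, b=2, c=3

Final answer: 2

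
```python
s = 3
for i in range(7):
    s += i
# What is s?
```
Trace:
  s=3
  s=3, i=0
  s=4, i=1
  s=6, i=2
  s=9, i=3
  s=13, i=4
  s=18, i=5
  s=24, i=6

Final answer: 24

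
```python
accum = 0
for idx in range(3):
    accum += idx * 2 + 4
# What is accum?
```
Trace:
  accum=0
  accum=4, idx=0
  accum=10, idx=1
  accum=18, idx=2

Final answer: 18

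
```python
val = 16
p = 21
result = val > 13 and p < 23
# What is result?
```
Trace:
  val=16
  val=16, p=21
  val=16, p=21, result=True

Final answer: True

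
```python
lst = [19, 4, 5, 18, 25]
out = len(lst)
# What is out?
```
Trace:
  lst=[19, 4, 5, 18, 25]
  lst=[19, 4, 5, 18, 25], out=5

Final answer: 5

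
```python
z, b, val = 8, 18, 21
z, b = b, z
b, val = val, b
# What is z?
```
Trace:
  z=8, b=18, val=21
  z=18, b=8, val=21
  z=18, b=21, val=8

Final answer: 18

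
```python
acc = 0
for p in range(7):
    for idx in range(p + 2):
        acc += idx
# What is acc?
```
Trace:
  acc=0
  acc=0, p=0, idx=0
  acc=1, p=0, idx=1
  acc=1, p=1, idx=0
  acc=2, p=1, idx=1
  acc=4, p=1, idx=2
  acc=4, p=2, idx=0
  acc=5, p=2, idx=1
  acc=7, p=2, idx=2
  acc=10, p=2, idx=3
  acc=10, p=3, idx=0
  acc=11, p=3, idx=1
  acc=13, p=3, idx=2
  acc=16, p=3, idx=3
  acc=20, p=3, idx=4
  acc=20, p=4, idx=0
  acc=21, p=4, idx=1
  acc=23, p=4, idx=2
  acc=26, p=4, idx=3
  acc=30, p=4, idx=4
  acc=35, p=4, idx=5
  acc=35, p=5, idx=0
  acc=36, p=5, idx=1
  acc=38, p=5, idx=2
  acc=41, p=5, idx=3
  acc=45, p=5, idx=4
  acc=50, p=5, idx=5
  acc=56, p=5, idx=6
  acc=56, p=6, idx=0
  acc=57, p=6, idx=1
  acc=59, p=6, idx=2
  acc=62, p=6, idx=3
  acc=66, p=6, idx=4
  acc=71, p=6, idx=5
  acc=77, p=6, idx=6
  acc=84, p=6, idx=7

Final answer: 84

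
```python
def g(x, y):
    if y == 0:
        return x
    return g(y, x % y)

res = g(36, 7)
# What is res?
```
Call trace:
g(x=36, y=7)
  g(x=7, y=1)
    g(x=1, y=0)
    -> return 1
  -> return 1
-> return 1

Final answer: 1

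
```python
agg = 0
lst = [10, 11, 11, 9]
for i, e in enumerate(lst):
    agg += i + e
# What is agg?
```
Trace:
  agg=0
  agg=10, i=0, e=10
  agg=22, i=1, e=11
  agg=35, i=2, e=11
  agg=47, i=3, e=9

Final answer: 47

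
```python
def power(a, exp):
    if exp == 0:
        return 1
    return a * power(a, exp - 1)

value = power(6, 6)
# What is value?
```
Call trace:
power(a=6, exp=6)
  power(a=6, exp=5)
    power(a=6, exp=4)
      power(a=6, exp=3)
        power(a=6, exp=2)
          power(a=6, exp=1)
            power(a=6, exp=0)
            -> return 1
          -> return 6
        -> return 36
      -> return 216
    -> return 1296
  -> return 7776
-> return 46656

Final answer: 46656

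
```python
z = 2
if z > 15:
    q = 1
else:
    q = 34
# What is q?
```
Trace:
  z=2
  z=2, q=34

Final answer: 34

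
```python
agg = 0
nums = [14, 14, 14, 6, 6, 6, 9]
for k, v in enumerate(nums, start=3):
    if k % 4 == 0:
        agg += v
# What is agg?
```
Trace:
  agg=0
  agg=0, k=3, v=14
  agg=14, k=4, v=14
  agg=14, k=5, v=14
  agg=14, k=6, v=6
  agg=14, k=7, v=6
  agg=20, k=8, v=6
  agg=20, k=9, v=9

Final answer: 20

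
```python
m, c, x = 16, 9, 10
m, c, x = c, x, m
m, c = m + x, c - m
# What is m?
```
Trace:
  m=16, c=9, x=10
  m=9, c=10, x=16
  m=25, c=1, x=16

Final answer: 25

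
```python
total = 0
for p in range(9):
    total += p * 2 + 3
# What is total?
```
Trace:
  total=0
  total=3, p=0
  total=8, p=1
  total=15, p=2
  total=24, p=3
  total=35, p=4
  total=48, p=5
  total=63, p=6
  total=80, p=7
  total=99, p=8

Final answer: 99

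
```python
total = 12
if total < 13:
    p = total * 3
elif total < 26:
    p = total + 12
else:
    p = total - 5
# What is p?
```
Trace:
  total=12
  total=12, p=36

Final answer: 36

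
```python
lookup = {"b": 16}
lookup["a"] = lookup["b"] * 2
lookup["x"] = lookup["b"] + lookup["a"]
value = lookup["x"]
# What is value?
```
Trace:
  lookup={'b': 16}
  lookup={'b': 16, 'a': 32}
  lookup={'b': 16, 'a': 32, 'x': 48}
  lookup={'b': 16, 'a': 32, 'x': 48}, value=48

Final answer: 48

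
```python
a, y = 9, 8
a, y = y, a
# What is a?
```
Trace:
  a=9, y=8
  a=8, y=9

Final answer: 8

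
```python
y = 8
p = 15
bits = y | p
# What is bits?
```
Trace:
  y=8
  y=8, p=15
  y=8, p=15, bits=15

Final answer: 15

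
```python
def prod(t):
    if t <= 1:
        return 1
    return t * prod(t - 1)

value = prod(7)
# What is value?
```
Call trace:
prod(t=7)
  prod(t=6)
    prod(t=5)
      prod(t=4)
        prod(t=3)
          prod(t=2)
            prod(t=1)
            -> return 1
          -> return 2
        -> return 6
      -> return 24
    -> return 120
  -> return 720
-> return 5040

Final answer: 5040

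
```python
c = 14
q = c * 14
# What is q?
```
Trace:
  c=14
  c=14, q=196

Final answer: 196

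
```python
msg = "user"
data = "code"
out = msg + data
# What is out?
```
Trace:
  msg='user'
  msg='user', data='code'
  msg='user', data='code', out='usercode'

Final answer: 'usercode'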